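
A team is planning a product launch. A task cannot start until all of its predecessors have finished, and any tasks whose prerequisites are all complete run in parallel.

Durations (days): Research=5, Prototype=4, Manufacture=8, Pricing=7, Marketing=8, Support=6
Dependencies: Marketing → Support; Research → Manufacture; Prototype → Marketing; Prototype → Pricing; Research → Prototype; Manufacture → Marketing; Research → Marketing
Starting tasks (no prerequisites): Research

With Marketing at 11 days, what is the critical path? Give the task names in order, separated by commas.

As given, the longest chain is Research→Manufacture→Marketing→Support = 5+8+8+6 = 27, so the finish is 27 days.
Marketing lies on that path, so at 11 days the path becomes 30 days.
The critical path is still Research→Manufacture→Marketing→Support; finish is now 30 days.

Research, Manufacture, Marketing, Support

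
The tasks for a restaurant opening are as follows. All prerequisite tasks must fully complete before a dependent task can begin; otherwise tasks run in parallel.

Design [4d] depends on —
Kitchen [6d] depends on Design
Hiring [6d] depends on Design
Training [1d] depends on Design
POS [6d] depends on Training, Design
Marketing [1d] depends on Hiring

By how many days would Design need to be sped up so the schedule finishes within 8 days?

Current finish: 11 days; target: 8.
Design is on every critical path, so each day cut from Design cuts the finish by one (this holds down to a finish of 8).
Need 11 − 8 = 3 days off Design → Design becomes 1 day, finish becomes 8.

3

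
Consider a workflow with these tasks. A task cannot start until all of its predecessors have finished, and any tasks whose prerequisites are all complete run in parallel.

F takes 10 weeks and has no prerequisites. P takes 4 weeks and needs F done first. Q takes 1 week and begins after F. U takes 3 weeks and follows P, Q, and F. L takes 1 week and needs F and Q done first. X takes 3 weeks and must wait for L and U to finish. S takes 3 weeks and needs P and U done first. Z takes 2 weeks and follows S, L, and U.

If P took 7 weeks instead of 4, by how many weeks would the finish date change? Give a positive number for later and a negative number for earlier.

As given, the longest chain is F→P→U→S→Z = 10+4+3+3+2 = 22, so the finish is 22 weeks.
Since P is critical, the +3 change carries straight to that chain (now 25 weeks).
No other chain overtakes it, so the finish is 25 weeks.
Change in finish: 25 − 22 = +3 weeks.

3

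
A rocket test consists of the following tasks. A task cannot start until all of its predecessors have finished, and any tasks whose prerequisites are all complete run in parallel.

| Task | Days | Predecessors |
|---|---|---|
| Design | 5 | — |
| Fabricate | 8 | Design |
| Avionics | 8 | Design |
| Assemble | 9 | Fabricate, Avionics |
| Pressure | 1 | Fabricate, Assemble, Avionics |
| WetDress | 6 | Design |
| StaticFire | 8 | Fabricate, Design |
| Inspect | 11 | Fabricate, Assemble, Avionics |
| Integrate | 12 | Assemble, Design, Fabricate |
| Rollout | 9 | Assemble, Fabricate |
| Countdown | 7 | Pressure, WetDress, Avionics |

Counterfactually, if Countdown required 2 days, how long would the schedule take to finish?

34

Critical path before the change: Design→Fabricate→Assemble→Integrate = 5+8+9+12 = 34 giving 34 days.
Countdown has 4 days of float (longest path through it is 30).
That remains the longest chain; total 34 days.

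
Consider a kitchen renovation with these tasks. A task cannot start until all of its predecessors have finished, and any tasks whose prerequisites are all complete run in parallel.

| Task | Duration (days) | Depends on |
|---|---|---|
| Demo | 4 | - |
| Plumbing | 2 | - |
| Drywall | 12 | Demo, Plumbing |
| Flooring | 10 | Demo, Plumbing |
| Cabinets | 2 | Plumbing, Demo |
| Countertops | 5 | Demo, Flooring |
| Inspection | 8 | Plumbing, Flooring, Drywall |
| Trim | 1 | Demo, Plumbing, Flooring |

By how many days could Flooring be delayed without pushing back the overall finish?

2

Critical path: Demo→Drywall→Inspection = 4+12+8 = 24, so the finish is 24 days.
The longest chain containing Flooring totals 22 days.
So Flooring can slip 16 − 14 = 2 days.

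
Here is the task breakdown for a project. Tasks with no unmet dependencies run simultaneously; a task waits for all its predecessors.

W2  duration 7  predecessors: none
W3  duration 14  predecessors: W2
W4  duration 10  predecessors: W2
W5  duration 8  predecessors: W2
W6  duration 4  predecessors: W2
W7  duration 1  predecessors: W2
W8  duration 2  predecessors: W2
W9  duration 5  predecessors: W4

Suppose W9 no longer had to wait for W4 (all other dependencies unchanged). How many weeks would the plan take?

21

With the dependency in place, W2→W4→W9 = 7+10+5 = 22 sets the finish at 22 weeks.
Without W4→W9, W9's earliest start moves from 17 to 0.
The longest chain is now W2→W3 = 7+14 = 21, so the plan takes 21 weeks.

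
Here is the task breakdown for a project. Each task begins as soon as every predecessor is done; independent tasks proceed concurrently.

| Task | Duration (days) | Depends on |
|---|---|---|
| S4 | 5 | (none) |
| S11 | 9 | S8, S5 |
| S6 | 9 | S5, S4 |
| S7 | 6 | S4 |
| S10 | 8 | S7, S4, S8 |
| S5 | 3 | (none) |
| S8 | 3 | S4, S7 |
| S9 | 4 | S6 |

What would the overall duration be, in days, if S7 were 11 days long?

28

As given, the longest chain is S4→S7→S8→S11 = 5+6+3+9 = 23, so the finish is 23 days.
S7 is on the critical path; changing it to 11 makes that path 28 days.
No other chain overtakes it, so the finish is 28 days.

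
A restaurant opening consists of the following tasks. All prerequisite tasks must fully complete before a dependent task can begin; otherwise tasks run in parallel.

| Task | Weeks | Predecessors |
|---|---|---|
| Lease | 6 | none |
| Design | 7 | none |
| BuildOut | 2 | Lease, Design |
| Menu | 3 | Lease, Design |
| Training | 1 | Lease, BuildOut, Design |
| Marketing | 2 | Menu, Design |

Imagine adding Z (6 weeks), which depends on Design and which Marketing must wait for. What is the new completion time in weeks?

Originally the job takes 12 weeks.
With Z inserted, Marketing now waits for max(Menu, Design, Z).
New critical path: Design→Z→Marketing = 7+6+2 = 15 ⇒ 15 weeks.

15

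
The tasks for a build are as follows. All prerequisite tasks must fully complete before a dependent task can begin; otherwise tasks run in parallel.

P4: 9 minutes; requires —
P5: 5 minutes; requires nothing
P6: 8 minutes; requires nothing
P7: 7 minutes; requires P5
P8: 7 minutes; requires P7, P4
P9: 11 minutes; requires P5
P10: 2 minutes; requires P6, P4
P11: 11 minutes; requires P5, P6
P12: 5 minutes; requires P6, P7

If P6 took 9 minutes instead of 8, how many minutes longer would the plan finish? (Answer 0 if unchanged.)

1

Critical path before the change: P6→P11 = 8+11 = 19 giving 19 minutes.
Since P6 is critical, the +1 change carries straight to that chain (now 20 minutes).
No other chain overtakes it, so the finish is 20 minutes.
Change in finish: 20 − 19 = +1 minutes.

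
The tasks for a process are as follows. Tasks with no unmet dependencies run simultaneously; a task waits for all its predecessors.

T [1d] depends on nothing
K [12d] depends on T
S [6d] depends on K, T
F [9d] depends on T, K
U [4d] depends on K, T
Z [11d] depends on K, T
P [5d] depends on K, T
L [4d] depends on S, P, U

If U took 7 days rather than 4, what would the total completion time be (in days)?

24

Baseline: T→K→Z = 1+12+11 = 24 → 24 days.
U is off the critical path — its longest chain is 21 days, giving 3 of slack.
Now T→K→U→L = 1+12+7+4 = 24 is longest, so the finish becomes 24 days.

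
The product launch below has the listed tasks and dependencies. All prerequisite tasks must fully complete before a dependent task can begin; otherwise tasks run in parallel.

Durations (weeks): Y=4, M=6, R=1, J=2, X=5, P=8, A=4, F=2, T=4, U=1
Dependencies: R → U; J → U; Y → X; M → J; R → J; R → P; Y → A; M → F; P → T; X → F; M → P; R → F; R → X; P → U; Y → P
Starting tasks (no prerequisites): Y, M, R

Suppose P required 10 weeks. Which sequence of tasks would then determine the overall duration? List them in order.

M, P, T

Critical path before the change: M→P→T = 6+8+4 = 18 giving 18 weeks.
P lies on that path, so at 10 weeks the path becomes 20 weeks.
The critical path is still M→P→T; finish is now 20 weeks.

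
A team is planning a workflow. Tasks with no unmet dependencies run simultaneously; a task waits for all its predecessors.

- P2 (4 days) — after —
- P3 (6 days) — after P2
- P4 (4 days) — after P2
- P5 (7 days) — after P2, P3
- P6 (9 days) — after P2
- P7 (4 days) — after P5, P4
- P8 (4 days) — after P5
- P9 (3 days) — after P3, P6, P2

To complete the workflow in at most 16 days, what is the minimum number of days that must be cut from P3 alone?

5

Current finish: 21 days; target: 16.
P3 is on every critical path, so each day cut from P3 cuts the finish by one (this holds down to a finish of 16).
Need 21 − 16 = 5 days off P3 → P3 becomes 1 day, finish becomes 16.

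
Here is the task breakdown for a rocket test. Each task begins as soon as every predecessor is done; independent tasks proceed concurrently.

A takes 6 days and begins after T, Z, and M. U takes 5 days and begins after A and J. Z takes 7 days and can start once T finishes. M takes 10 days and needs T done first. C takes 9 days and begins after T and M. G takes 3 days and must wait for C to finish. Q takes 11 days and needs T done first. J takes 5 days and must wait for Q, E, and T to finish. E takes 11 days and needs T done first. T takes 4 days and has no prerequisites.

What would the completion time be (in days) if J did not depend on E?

26

Before: longest chain T→M→C→G = 4+10+9+3 = 26, finish 26.
Dropping E→J doesn't change J's earliest start (15); another predecessor still binds.
After: T→M→C→G = 4+10+9+3 = 26 → 26 days.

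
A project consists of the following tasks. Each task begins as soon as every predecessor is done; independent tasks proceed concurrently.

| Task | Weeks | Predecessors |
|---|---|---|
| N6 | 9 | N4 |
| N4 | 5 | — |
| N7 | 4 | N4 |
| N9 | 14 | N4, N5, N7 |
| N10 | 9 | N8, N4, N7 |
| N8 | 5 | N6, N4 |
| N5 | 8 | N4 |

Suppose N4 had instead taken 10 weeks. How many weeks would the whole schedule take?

Critical path before the change: N4→N6→N8→N10 = 5+9+5+9 = 28 giving 28 weeks.
N4 lies on that path, so at 10 weeks the path becomes 33 weeks.
The critical path is still N4→N6→N8→N10; finish is now 33 weeks.

33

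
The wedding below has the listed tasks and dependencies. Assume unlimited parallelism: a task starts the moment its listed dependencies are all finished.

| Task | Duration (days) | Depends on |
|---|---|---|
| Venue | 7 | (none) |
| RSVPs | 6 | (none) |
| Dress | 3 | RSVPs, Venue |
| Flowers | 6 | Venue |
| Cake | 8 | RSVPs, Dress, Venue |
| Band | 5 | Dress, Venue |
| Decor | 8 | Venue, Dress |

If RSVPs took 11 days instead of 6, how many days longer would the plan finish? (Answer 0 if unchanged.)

As given, the longest chain is Venue→Dress→Cake = 7+3+8 = 18, so the finish is 18 days.
RSVPs is off the critical path — its longest chain is 17 days, giving 1 of slack.
The binding chain switches to RSVPs→Dress→Cake = 11+3+8 = 22; finish 22 days.
Change in finish: 22 − 18 = +4 days.

4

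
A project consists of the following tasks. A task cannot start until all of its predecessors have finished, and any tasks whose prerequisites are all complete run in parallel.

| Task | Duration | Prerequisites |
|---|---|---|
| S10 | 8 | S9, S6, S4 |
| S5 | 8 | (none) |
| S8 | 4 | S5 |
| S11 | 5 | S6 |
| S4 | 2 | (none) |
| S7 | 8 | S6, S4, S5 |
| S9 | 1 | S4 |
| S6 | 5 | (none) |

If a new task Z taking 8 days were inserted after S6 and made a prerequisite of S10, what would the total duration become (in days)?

Originally the schedule takes 16 days.
With Z inserted, S10 now waits for max(S9, S6, S4, Z).
New critical path: S6→Z→S10 = 5+8+8 = 21 ⇒ 21 days.

21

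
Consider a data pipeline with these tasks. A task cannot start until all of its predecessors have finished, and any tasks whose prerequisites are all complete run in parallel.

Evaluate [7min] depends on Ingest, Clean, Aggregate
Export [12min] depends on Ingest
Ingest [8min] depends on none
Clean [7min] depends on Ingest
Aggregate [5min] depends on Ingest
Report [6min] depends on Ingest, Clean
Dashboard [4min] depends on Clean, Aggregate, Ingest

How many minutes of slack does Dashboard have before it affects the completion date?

Critical path: Ingest→Clean→Evaluate = 8+7+7 = 22, so the finish is 22 minutes.
The longest chain containing Dashboard totals 19 minutes.
Float = 22 − 19 = 3.

3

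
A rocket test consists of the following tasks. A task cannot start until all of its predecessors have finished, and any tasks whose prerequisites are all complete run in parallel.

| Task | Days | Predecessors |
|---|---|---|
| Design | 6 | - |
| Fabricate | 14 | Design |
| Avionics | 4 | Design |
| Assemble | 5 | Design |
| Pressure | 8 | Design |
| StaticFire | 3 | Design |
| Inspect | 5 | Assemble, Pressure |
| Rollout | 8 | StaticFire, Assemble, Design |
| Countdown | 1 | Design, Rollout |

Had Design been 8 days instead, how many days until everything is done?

As given, the longest chain is Design→Fabricate = 6+14 = 20, so the finish is 20 days.
Design lies on that path, so at 8 days the path becomes 22 days.
That remains the longest chain; total 22 days.

22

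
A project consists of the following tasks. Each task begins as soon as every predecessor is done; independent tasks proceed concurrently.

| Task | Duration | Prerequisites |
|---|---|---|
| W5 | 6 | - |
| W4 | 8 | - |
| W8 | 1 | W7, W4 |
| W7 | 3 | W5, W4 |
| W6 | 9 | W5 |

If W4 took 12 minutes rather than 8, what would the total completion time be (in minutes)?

16

Actual critical path: W5→W6 = 6+9 = 15 ⇒ 15 minutes.
W4 is off the critical path — its longest chain is 12 minutes, giving 3 of slack.
Now W4→W7→W8 = 12+3+1 = 16 is longest, so the finish becomes 16 minutes.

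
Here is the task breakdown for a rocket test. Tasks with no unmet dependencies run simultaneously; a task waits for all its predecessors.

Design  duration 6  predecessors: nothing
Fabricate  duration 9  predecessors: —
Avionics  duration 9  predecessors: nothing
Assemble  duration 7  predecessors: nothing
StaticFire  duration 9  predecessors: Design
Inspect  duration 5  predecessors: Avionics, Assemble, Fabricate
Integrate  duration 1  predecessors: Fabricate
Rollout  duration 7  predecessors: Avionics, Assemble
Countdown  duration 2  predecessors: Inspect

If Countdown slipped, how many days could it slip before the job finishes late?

0

The longest chain is Fabricate→Inspect→Countdown = 9+5+2 = 16; overall finish 16 days.
Longest path through Countdown: 16 days (earliest finish 16, latest finish 16).
Slack of Countdown = 14 − 14 = 0 days.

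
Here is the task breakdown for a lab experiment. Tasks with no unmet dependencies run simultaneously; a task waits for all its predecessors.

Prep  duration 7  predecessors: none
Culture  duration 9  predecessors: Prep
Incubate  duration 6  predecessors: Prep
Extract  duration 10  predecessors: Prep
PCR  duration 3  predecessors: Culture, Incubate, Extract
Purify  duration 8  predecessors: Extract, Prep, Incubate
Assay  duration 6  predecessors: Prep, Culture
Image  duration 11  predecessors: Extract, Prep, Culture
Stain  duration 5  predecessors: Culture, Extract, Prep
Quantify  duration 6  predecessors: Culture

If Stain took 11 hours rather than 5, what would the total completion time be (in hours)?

28

As given, the longest chain is Prep→Extract→Image = 7+10+11 = 28, so the finish is 28 hours.
Stain is off the critical path — its longest chain is 22 hours, giving 6 of slack.
That remains the longest chain; total 28 hours.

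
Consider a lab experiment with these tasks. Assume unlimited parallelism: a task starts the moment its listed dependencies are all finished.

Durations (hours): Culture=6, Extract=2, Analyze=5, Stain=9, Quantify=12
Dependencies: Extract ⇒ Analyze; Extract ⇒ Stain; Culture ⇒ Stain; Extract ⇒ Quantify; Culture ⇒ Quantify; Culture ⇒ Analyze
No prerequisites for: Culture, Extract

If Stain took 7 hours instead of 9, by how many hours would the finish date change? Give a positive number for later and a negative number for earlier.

0

The binding path is Culture→Quantify = 6+12 = 18; finish at 18 hours.
Stain is off the critical path — its longest chain is 15 hours, giving 3 of slack.
The critical path is still Culture→Quantify; finish is now 18 hours.
Change in finish: 18 − 18 = +0 hours.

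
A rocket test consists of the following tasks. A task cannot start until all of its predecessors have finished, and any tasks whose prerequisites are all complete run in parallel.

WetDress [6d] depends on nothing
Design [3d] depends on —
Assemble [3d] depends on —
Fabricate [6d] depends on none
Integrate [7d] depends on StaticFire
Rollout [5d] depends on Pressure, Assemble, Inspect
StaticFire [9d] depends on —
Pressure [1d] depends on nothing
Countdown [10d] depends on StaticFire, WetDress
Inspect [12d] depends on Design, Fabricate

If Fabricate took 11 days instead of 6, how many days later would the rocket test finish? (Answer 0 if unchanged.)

The binding path is Fabricate→Inspect→Rollout = 6+12+5 = 23; finish at 23 days.
Since Fabricate is critical, the +5 change carries straight to that chain (now 28 days).
The critical path is still Fabricate→Inspect→Rollout; finish is now 28 days.
Change in finish: 28 − 23 = +5 days.

5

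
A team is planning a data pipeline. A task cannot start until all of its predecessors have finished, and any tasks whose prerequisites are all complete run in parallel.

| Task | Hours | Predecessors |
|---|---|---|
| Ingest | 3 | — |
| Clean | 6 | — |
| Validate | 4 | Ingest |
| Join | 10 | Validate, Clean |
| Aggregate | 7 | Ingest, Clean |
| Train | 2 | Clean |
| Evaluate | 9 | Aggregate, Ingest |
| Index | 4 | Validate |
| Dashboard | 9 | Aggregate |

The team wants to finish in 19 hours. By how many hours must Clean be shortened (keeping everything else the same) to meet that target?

3

Current finish: 22 hours; target: 19.
Clean is on every critical path, so each hour cut from Clean cuts the finish by one (this holds down to a finish of 19).
Need 22 − 19 = 3 hours off Clean → Clean becomes 3 hours, finish becomes 19.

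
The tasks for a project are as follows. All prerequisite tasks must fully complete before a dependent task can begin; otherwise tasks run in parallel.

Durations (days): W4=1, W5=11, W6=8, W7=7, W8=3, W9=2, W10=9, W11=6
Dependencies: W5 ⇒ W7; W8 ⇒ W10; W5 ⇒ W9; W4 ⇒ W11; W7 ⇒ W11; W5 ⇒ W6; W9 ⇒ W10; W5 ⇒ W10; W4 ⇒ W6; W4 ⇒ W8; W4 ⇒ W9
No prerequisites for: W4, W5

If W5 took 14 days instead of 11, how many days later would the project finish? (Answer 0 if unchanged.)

Actual critical path: W5→W7→W11 = 11+7+6 = 24 ⇒ 24 days.
W5 lies on that path, so at 14 days the path becomes 27 days.
That remains the longest chain; total 27 days.
Change in finish: 27 − 24 = +3 days.

3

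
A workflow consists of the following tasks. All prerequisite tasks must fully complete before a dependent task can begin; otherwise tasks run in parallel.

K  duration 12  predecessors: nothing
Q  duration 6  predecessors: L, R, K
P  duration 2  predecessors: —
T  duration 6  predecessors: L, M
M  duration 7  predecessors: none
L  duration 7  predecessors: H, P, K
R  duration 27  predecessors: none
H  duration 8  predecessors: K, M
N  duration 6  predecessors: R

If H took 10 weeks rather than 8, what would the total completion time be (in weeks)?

Actual critical path: K→H→L→Q = 12+8+7+6 = 33 ⇒ 33 weeks.
H is on the critical path; changing it to 10 makes that path 35 weeks.
The critical path is still K→H→L→Q; finish is now 35 weeks.

35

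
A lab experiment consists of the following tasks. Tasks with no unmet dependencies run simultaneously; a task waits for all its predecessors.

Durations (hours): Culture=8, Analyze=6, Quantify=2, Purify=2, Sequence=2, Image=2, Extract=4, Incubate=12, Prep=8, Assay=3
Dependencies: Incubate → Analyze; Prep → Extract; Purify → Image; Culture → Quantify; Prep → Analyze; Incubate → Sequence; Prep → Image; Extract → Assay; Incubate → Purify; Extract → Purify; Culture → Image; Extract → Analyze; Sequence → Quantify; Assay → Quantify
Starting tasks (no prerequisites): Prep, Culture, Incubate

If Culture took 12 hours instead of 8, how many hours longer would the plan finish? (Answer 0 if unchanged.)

Critical path before the change: Prep→Extract→Analyze = 8+4+6 = 18 giving 18 hours.
Culture has 8 hours of float (longest path through it is 10).
That remains the longest chain; total 18 hours.
Change in finish: 18 − 18 = +0 hours.

0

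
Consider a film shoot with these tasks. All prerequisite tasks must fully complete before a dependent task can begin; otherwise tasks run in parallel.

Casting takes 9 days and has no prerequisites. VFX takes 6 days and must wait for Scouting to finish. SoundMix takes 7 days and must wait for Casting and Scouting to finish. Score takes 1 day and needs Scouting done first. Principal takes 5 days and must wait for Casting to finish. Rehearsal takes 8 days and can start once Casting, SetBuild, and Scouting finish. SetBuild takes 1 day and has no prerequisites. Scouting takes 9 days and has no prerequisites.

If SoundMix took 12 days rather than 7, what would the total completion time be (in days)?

21

The binding path is Casting→Rehearsal = 9+8 = 17; finish at 17 days.
SoundMix has 1 day of float (longest path through it is 16).
Now Casting→SoundMix = 9+12 = 21 is longest, so the finish becomes 21 days.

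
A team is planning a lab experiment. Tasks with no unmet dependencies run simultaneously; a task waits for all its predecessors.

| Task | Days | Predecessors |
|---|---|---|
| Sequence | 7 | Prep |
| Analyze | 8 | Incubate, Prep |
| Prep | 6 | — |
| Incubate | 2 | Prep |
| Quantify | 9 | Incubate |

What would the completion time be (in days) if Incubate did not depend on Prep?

Original critical path: Prep→Incubate→Quantify = 6+2+9 = 17 ⇒ 17 days.
Without Prep→Incubate, Incubate's earliest start moves from 6 to 0.
New critical path: Prep→Analyze = 6+8 = 14 ⇒ 14 days.

14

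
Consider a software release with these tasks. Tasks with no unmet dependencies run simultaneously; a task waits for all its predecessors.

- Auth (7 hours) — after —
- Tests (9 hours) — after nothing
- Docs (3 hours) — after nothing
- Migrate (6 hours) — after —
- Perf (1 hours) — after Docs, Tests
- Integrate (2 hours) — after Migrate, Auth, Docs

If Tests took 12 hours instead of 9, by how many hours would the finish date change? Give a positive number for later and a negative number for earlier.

3

The binding path is Tests→Perf = 9+1 = 10; finish at 10 hours.
Tests is on the critical path; changing it to 12 makes that path 13 hours.
No other chain overtakes it, so the finish is 13 hours.
Change in finish: 13 − 10 = +3 hours.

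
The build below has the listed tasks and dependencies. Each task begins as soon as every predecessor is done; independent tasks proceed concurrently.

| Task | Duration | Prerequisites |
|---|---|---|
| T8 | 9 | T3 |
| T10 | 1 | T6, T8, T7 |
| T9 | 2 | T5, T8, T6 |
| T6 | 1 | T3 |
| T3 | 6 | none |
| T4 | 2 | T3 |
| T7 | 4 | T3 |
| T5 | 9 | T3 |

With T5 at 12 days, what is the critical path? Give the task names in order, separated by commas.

As given, the longest chain is T3→T5→T9 = 6+9+2 = 17, so the finish is 17 days.
Since T5 is critical, the +3 change carries straight to that chain (now 20 days).
The critical path is still T3→T5→T9; finish is now 20 days.

T3, T5, T9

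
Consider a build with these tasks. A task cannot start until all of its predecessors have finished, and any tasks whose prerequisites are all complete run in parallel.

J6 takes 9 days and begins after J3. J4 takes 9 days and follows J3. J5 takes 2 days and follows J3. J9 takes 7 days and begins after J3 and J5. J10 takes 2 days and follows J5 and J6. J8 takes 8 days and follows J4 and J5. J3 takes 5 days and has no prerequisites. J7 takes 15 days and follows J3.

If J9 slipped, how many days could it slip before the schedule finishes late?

8

Critical path: J3→J4→J8 = 5+9+8 = 22, so the finish is 22 days.
Longest path through J9: 14 days (earliest finish 14, latest finish 22).
So J9 can slip 22 − 14 = 8 days.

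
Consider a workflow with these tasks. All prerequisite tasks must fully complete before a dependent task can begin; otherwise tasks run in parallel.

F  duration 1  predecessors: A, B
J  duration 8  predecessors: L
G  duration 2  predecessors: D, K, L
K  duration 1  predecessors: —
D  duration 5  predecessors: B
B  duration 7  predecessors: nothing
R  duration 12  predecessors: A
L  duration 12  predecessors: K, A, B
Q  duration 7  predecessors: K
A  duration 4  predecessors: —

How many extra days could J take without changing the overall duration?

B→L→J = 7+12+8 = 27 sets the makespan at 27 days.
Longest path through J: 27 days (earliest finish 27, latest finish 27).
Float = 27 − 27 = 0.

0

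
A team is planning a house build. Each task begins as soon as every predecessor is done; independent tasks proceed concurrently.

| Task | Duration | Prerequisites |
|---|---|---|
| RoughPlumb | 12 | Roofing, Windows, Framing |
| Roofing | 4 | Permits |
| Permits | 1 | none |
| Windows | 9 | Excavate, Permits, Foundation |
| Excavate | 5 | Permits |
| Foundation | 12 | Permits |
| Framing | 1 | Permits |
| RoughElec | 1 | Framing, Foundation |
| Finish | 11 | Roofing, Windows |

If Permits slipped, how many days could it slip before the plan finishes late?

0

Critical path: Permits→Foundation→Windows→RoughPlumb = 1+12+9+12 = 34, so the finish is 34 days.
Longest path through Permits: 34 days (earliest finish 1, latest finish 1).
So Permits can slip 1 − 1 = 0 days.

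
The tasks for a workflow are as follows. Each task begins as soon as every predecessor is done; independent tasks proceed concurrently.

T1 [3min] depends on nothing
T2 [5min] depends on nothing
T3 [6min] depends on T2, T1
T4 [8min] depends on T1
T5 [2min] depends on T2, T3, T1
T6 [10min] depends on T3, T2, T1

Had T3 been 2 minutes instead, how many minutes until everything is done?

17

Actual critical path: T2→T3→T6 = 5+6+10 = 21 ⇒ 21 minutes.
T3 is on the critical path; changing it to 2 makes that path 17 minutes.
The critical path is still T2→T3→T6; finish is now 17 minutes.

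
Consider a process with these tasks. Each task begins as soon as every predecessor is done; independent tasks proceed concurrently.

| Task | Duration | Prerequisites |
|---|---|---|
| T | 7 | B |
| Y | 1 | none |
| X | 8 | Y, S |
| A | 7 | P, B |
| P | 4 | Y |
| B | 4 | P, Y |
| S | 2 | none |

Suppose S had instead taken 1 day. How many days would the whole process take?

Critical path before the change: Y→P→B→A = 1+4+4+7 = 16 giving 16 days.
S is off the critical path — its longest chain is 10 days, giving 6 of slack.
No other chain overtakes it, so the finish is 16 days.

16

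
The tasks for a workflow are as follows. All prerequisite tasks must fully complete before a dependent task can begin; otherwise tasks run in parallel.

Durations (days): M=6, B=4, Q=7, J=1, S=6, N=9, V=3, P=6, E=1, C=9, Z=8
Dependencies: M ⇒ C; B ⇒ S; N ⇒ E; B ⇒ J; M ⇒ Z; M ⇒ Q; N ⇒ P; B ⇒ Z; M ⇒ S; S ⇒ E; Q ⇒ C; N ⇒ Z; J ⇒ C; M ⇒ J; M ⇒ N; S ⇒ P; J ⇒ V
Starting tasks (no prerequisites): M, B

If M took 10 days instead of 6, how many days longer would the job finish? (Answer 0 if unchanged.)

4

Actual critical path: M→N→Z = 6+9+8 = 23 ⇒ 23 days.
Since M is critical, the +4 change carries straight to that chain (now 27 days).
No other chain overtakes it, so the finish is 27 days.
Change in finish: 27 − 23 = +4 days.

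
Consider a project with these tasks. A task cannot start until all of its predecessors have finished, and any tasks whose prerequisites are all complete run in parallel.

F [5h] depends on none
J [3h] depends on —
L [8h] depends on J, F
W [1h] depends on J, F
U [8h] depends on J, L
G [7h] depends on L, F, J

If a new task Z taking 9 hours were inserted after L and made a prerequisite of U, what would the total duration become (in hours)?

Originally the project takes 21 hours.
With Z inserted, U now waits for max(J, L, Z).
New critical path: F→L→Z→U = 5+8+9+8 = 30 ⇒ 30 hours.

30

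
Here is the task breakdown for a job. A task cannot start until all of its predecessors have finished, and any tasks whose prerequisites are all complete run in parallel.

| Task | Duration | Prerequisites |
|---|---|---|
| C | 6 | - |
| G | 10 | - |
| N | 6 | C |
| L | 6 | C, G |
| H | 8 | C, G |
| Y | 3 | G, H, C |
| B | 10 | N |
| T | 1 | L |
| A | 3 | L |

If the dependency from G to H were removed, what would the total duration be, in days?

22

With the dependency in place, C→N→B = 6+6+10 = 22 sets the finish at 22 days.
Without G→H, H's earliest start moves from 10 to 6.
New critical path: C→N→B = 6+6+10 = 22 ⇒ 22 days.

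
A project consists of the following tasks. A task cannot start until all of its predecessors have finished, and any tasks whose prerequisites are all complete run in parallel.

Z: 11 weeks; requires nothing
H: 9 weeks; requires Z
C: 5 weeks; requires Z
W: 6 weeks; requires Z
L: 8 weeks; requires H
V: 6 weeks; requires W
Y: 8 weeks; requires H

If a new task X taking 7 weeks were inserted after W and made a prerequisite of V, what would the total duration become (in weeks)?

Originally the plan takes 28 weeks.
With X inserted, V now waits for max(W, X).
New critical path: Z→W→X→V = 11+6+7+6 = 30 ⇒ 30 weeks.

30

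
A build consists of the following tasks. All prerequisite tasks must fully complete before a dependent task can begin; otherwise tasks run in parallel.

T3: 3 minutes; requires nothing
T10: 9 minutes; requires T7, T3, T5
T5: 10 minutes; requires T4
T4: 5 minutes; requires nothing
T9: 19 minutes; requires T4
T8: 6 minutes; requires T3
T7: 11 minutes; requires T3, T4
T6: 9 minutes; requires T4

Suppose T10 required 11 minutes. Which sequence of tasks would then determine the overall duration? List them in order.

Critical path before the change: T4→T7→T10 = 5+11+9 = 25 giving 25 minutes.
T10 is on the critical path; changing it to 11 makes that path 27 minutes.
No other chain overtakes it, so the finish is 27 minutes.

T4, T7, T10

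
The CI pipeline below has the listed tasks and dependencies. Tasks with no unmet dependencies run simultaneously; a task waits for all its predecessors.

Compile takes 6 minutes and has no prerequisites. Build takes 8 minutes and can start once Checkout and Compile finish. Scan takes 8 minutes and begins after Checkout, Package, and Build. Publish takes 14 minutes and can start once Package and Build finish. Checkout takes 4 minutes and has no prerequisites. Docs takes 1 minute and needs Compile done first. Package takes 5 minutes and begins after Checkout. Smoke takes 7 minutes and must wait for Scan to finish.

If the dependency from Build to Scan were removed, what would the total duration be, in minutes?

Original critical path: Compile→Build→Scan→Smoke = 6+8+8+7 = 29 ⇒ 29 minutes.
Without Build→Scan, Scan's earliest start moves from 14 to 9.
The longest chain is now Compile→Build→Publish = 6+8+14 = 28, so the schedule takes 28 minutes.

28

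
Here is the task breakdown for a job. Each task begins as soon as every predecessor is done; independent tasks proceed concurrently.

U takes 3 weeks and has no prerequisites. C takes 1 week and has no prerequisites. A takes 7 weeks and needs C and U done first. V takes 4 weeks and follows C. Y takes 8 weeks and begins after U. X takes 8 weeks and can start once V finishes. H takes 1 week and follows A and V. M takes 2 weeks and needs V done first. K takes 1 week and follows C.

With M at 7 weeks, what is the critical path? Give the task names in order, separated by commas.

C, V, X

The binding path is C→V→X = 1+4+8 = 13; finish at 13 weeks.
The longest path through M is only 7 weeks, so M has float 6.
That remains the longest chain; total 13 weeks.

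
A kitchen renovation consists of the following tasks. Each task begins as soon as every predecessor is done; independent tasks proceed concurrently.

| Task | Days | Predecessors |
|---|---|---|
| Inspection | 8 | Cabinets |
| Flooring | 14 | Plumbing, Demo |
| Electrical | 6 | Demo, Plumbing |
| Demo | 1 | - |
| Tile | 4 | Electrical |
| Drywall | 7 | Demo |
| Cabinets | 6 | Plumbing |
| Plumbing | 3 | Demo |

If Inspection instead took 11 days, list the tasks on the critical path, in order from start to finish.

As given, the longest chain is Demo→Plumbing→Cabinets→Inspection = 1+3+6+8 = 18, so the finish is 18 days.
Inspection is on the critical path; changing it to 11 makes that path 21 days.
The critical path is still Demo→Plumbing→Cabinets→Inspection; finish is now 21 days.

Demo, Plumbing, Cabinets, Inspection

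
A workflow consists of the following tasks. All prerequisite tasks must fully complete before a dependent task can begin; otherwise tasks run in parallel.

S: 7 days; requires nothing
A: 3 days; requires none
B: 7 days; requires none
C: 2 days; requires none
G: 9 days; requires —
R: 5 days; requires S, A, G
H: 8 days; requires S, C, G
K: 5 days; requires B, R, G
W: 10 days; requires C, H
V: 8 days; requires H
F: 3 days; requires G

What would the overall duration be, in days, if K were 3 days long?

27

As given, the longest chain is G→H→W = 9+8+10 = 27, so the finish is 27 days.
The longest path through K is only 19 days, so K has float 8.
The critical path is still G→H→W; finish is now 27 days.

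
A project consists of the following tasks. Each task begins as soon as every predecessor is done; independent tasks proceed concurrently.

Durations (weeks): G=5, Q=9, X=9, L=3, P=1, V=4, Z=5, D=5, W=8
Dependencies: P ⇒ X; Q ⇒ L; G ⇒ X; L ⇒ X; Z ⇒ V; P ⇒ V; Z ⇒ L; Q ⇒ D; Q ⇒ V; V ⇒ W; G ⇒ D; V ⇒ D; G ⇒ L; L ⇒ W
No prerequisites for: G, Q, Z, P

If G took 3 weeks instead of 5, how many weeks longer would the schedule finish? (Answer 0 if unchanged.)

0

The binding path is Q→V→W = 9+4+8 = 21; finish at 21 weeks.
The longest path through G is only 17 weeks, so G has float 4.
That remains the longest chain; total 21 weeks.
Change in finish: 21 − 21 = +0 weeks.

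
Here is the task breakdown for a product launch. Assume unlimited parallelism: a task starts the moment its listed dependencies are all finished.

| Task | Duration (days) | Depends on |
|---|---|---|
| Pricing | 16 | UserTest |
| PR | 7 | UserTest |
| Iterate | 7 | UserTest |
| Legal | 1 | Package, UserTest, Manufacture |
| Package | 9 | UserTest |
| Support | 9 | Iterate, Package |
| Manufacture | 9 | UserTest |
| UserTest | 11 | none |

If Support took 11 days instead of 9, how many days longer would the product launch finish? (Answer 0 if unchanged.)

As given, the longest chain is UserTest→Package→Support = 11+9+9 = 29, so the finish is 29 days.
Support lies on that path, so at 11 days the path becomes 31 days.
The critical path is still UserTest→Package→Support; finish is now 31 days.
Change in finish: 31 − 29 = +2 days.

2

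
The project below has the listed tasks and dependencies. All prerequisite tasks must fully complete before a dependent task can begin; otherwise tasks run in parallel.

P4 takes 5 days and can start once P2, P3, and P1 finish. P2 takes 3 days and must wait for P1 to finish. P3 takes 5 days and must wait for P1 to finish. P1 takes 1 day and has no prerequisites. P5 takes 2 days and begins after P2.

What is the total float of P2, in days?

P1→P3→P4 = 1+5+5 = 11 sets the makespan at 11 days.
The longest chain containing P2 totals 9 days.
So P2 can slip 6 − 4 = 2 days.

2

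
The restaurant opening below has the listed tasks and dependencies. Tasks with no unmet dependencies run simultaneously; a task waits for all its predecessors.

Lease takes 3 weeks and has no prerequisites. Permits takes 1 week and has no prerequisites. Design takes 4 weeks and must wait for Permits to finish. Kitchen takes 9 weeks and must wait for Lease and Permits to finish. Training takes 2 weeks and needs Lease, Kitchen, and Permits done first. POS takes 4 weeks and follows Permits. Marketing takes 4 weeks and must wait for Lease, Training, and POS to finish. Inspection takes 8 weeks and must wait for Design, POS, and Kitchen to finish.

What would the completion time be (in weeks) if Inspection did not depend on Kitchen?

Original critical path: Lease→Kitchen→Inspection = 3+9+8 = 20 ⇒ 20 weeks.
Without Kitchen→Inspection, Inspection's earliest start moves from 12 to 5.
The longest chain is now Lease→Kitchen→Training→Marketing = 3+9+2+4 = 18, so the plan takes 18 weeks.

18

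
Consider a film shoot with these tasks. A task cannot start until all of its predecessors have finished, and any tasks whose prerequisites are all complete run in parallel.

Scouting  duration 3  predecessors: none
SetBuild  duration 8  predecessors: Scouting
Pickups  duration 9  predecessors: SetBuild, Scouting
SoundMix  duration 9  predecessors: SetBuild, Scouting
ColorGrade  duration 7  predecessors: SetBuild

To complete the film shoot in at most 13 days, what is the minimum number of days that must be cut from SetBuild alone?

Current finish: 20 days; target: 13.
SetBuild is on every critical path, so each day cut from SetBuild cuts the finish by one (this holds down to a finish of 13).
Need 20 − 13 = 7 days off SetBuild → SetBuild becomes 1 day, finish becomes 13.

7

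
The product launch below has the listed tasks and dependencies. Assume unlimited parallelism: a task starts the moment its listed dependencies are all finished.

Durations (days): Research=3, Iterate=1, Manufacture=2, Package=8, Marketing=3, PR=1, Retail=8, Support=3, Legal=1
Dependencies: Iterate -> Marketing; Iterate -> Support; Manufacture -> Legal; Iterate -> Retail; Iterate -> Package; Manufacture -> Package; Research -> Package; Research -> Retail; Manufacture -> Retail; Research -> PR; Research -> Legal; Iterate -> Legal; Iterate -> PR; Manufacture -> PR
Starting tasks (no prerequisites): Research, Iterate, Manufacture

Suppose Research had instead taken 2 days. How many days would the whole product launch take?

10

As given, the longest chain is Research→Package = 3+8 = 11, so the finish is 11 days.
Since Research is critical, the -1 change carries straight to that chain (now 10 days).
The critical path is still Research→Package; finish is now 10 days.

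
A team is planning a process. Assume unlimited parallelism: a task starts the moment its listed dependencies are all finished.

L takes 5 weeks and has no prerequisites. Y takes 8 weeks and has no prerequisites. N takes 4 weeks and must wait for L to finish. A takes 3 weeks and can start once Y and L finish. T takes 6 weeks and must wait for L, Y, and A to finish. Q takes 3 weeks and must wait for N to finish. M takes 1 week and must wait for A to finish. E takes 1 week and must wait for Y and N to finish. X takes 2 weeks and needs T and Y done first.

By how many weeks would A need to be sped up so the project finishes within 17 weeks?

Current finish: 19 weeks; target: 17.
A is on every critical path, so each week cut from A cuts the finish by one (this holds down to a finish of 17).
Need 19 − 17 = 2 weeks off A → A becomes 1 week, finish becomes 17.

2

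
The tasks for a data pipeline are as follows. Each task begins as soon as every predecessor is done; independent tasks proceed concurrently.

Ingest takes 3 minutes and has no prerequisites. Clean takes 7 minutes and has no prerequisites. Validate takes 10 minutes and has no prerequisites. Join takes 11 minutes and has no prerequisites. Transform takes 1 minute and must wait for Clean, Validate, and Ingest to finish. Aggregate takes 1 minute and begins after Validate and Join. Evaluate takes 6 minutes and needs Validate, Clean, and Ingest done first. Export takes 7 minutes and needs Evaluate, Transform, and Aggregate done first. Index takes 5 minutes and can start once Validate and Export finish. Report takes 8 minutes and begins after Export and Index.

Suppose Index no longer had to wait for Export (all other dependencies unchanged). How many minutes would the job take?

Original critical path: Validate→Evaluate→Export→Index→Report = 10+6+7+5+8 = 36 ⇒ 36 minutes.
Without Export→Index, Index's earliest start moves from 23 to 10.
After: Validate→Evaluate→Export→Report = 10+6+7+8 = 31 → 31 minutes.

31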